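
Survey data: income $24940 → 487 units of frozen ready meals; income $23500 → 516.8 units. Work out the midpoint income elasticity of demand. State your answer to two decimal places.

-1.00

ΔQ = 516.8 − 487 = 29.8; midpoint Q̄ = (487 + 516.8)/2 = 501.9.
ΔI = 23500 − 24940 = -1440; midpoint Ī = (24940 + 23500)/2 = 24220.
η = (ΔQ/Q̄) ÷ (ΔI/Ī) = (29.8/501.9) ÷ (-1440/24220) = -1.00.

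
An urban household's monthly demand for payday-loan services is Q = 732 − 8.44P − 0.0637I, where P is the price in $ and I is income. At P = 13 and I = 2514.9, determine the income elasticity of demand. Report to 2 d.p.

At P = 13, I = 2514.9: Q = 462.081.
Holding P constant, ∂Q/∂I = −0.0637.
η_I = (∂Q/∂I)·(I/Q) = -0.0637 × (2514.9/462.081) = -0.35.

-0.35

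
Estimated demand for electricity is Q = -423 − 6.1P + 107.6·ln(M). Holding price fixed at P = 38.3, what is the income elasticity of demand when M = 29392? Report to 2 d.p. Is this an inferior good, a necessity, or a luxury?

At P = 38.3, M = 29392: Q = 450.410.
Holding P constant, ∂Q/∂M = 107.6/M = 0.00366086.
η_M = (∂Q/∂M)·(M/Q) = 0.00366086 × (29392/450.410) = 0.24.
Since 0 < η < 1, this is a necessity.

0.24 (necessity)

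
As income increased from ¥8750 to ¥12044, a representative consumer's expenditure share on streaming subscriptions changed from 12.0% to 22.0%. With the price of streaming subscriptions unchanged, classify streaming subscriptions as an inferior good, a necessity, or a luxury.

The budget share rises as income rises, so η > 1.

luxury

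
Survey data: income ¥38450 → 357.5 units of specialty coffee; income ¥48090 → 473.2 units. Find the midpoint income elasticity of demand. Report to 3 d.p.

1.250

ΔQ = 473.2 − 357.5 = 115.7; midpoint Q̄ = (357.5 + 473.2)/2 = 415.35.
ΔI = 48090 − 38450 = 9640; midpoint Ī = (38450 + 48090)/2 = 43270.
η = (ΔQ/Q̄) ÷ (ΔI/Ī) = (115.7/415.35) ÷ (9640/43270) = 1.250.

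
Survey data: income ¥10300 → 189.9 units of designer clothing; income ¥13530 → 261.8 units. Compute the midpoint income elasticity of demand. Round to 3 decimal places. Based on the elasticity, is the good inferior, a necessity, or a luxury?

ΔQ = 261.8 − 189.9 = 71.9; midpoint Q̄ = (189.9 + 261.8)/2 = 225.85.
ΔI = 13530 − 10300 = 3230; midpoint Ī = (10300 + 13530)/2 = 11915.
η = (ΔQ/Q̄) ÷ (ΔI/Ī) = (71.9/225.85) ÷ (3230/11915) = 1.174.
η > 1 ⇒ luxury.

1.174 (luxury)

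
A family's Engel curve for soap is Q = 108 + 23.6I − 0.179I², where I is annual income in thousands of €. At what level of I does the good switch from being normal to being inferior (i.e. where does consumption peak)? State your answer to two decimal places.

dQ/dI = 23.6 − 0.358I.
The good is inferior where dQ/dI < 0. Setting dQ/dI = 0 gives I = 23.6 / 0.358 = 65.92.

65.92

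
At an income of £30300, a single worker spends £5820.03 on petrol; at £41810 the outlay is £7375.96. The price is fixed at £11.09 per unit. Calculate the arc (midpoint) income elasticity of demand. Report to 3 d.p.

With a constant price, Q₁ = 5820.03/11.09 = 524.800 and Q₂ = 7375.96/11.09 = 665.100 (equivalently, work directly with expenditure since P cancels).
Midpoint %ΔQ = (7375.96 − 5820.03)/6598.00 = 0.23582; midpoint %ΔI = (41810 − 30300)/36055 = 0.31923.
η = 0.23582 / 0.31923 = 0.739.

0.739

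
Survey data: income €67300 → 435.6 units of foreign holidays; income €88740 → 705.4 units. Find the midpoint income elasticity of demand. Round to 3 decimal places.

1.721

ΔQ = 705.4 − 435.6 = 269.8; midpoint Q̄ = (435.6 + 705.4)/2 = 570.5.
ΔI = 88740 − 67300 = 21440; midpoint Ī = (67300 + 88740)/2 = 78020.
η = (ΔQ/Q̄) ÷ (ΔI/Ī) = (269.8/570.5) ÷ (21440/78020) = 1.721.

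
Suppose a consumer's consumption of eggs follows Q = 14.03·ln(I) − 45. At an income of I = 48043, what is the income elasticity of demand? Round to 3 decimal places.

0.132

At I = 48043: Q = 106.241.
dQ/dI = 14.03/I = 0.00029203 at this income.
η = (dQ/dI)·(I/Q) = 0.00029203 × (48043/106.241) = 0.132.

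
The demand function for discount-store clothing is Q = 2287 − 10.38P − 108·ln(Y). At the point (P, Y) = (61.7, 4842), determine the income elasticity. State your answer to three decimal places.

At P = 61.7, Y = 4842: Q = 730.165.
Holding P constant, ∂Q/∂Y = -108/Y = -0.0223048.
η_Y = (∂Q/∂Y)·(Y/Q) = -0.0223048 × (4842/730.165) = -0.148.

-0.148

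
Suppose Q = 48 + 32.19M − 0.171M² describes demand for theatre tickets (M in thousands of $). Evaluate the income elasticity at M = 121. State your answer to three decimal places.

At M = 121: Q = 1439.3790.
dQ/dM = 32.19 − 0.342M = -9.19200.
η = (dQ/dM)·(M/Q) = -9.19200 × (121/1439.3790) = -0.773.

-0.773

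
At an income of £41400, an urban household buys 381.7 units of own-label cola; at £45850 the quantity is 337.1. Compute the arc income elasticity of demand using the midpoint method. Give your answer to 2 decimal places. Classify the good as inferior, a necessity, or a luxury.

ΔQ = 337.1 − 381.7 = -44.6; midpoint Q̄ = (381.7 + 337.1)/2 = 359.4.
ΔI = 45850 − 41400 = 4450; midpoint Ī = (41400 + 45850)/2 = 43625.
η = (ΔQ/Q̄) ÷ (ΔI/Ī) = (-44.6/359.4) ÷ (4450/43625) = -1.22.
η < 0 ⇒ inferior good.

-1.22 (inferior good)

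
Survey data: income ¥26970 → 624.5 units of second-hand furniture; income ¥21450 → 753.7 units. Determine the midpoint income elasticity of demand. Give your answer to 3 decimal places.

-0.822

ΔQ = 753.7 − 624.5 = 129.2; midpoint Q̄ = (624.5 + 753.7)/2 = 689.1.
ΔI = 21450 − 26970 = -5520; midpoint Ī = (26970 + 21450)/2 = 24210.
η = (ΔQ/Q̄) ÷ (ΔI/Ī) = (129.2/689.1) ÷ (-5520/24210) = -0.822.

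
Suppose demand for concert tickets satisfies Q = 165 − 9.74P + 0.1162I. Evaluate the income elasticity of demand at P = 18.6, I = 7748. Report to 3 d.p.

1.018

At P = 18.6, I = 7748: Q = 884.154.
Holding P constant, ∂Q/∂I = 0.1162.
η_I = (∂Q/∂I)·(I/Q) = 0.1162 × (7748/884.154) = 1.018.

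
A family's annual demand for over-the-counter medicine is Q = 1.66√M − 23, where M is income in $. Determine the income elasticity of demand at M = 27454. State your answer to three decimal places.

0.546

At M = 27454: Q = 252.050.
dQ/dM = 1.66/(2√M) = 0.00500928 at this income.
η = (dQ/dM)·(M/Q) = 0.00500928 × (27454/252.050) = 0.546.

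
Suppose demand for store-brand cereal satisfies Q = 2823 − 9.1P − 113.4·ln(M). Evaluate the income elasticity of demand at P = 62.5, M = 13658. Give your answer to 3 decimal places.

-0.097

At P = 62.5, M = 13658: Q = 1174.446.
Holding P constant, ∂Q/∂M = -113.4/M = -0.00830283.
η_M = (∂Q/∂M)·(M/Q) = -0.00830283 × (13658/1174.446) = -0.097.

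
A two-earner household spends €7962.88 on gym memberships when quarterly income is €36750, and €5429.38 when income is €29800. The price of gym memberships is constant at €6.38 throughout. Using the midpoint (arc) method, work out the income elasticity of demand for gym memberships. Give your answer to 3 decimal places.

With a constant price, Q₁ = 7962.88/6.38 = 1248.100 and Q₂ = 5429.38/6.38 = 851.000 (equivalently, work directly with expenditure since P cancels).
Midpoint %ΔQ = (5429.38 − 7962.88)/6696.13 = -0.37835; midpoint %ΔI = (29800 − 36750)/33275 = -0.20887.
η = -0.37835 / -0.20887 = 1.811.

1.811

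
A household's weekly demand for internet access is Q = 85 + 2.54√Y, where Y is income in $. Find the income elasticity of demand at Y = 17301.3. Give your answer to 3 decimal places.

At Y = 17301.3: Q = 419.097.
dQ/dY = 2.54/(2√Y) = 0.00965527 at this income.
η = (dQ/dY)·(Y/Q) = 0.00965527 × (17301.3/419.097) = 0.399.

0.399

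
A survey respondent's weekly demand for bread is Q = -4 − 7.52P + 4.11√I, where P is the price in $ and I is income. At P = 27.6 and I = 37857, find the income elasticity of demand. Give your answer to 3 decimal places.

At P = 27.6, I = 37857: Q = 588.126.
Holding P constant, ∂Q/∂I = 4.11/(2√I) = 0.0105618.
η_I = (∂Q/∂I)·(I/Q) = 0.0105618 × (37857/588.126) = 0.680.

0.680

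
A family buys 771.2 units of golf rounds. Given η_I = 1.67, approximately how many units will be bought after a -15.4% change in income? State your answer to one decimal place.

%ΔQ ≈ η × %ΔI = 1.67 × (-15.4%) = -25.718%.
New Q ≈ 771.2 × (1 − 0.25718) = 572.9.

572.9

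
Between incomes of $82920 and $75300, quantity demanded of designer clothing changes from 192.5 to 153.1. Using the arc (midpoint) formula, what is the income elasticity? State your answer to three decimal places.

ΔQ = 153.1 − 192.5 = -39.4; midpoint Q̄ = (192.5 + 153.1)/2 = 172.8.
ΔI = 75300 − 82920 = -7620; midpoint Ī = (82920 + 75300)/2 = 79110.
η = (ΔQ/Q̄) ÷ (ΔI/Ī) = (-39.4/172.8) ÷ (-7620/79110) = 2.367.

2.367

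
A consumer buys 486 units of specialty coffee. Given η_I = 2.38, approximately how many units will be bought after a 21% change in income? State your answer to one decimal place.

728.9

%ΔQ ≈ η × %ΔI = 2.38 × 21% = 49.98%.
New Q ≈ 486 × (1 + 0.4998) = 728.9.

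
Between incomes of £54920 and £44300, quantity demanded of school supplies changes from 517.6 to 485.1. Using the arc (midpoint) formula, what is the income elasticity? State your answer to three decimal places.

ΔQ = 485.1 − 517.6 = -32.5; midpoint Q̄ = (517.6 + 485.1)/2 = 501.35.
ΔI = 44300 − 54920 = -10620; midpoint Ī = (54920 + 44300)/2 = 49610.
η = (ΔQ/Q̄) ÷ (ΔI/Ī) = (-32.5/501.35) ÷ (-10620/49610) = 0.303.

0.303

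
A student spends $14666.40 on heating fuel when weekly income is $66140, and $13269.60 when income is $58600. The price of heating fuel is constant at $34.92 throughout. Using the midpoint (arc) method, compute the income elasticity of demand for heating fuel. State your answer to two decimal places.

0.83

With a constant price, Q₁ = 14666.40/34.92 = 420.000 and Q₂ = 13269.60/34.92 = 380.000 (equivalently, work directly with expenditure since P cancels).
Midpoint %ΔQ = (13269.60 − 14666.40)/13968.00 = -0.10000; midpoint %ΔI = (58600 − 66140)/62370 = -0.12089.
η = -0.10000 / -0.12089 = 0.83.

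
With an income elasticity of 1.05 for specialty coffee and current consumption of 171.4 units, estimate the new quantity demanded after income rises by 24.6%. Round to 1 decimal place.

215.7

%ΔQ ≈ η × %ΔI = 1.05 × 24.6% = 25.83%.
New Q ≈ 171.4 × (1 + 0.2583) = 215.7.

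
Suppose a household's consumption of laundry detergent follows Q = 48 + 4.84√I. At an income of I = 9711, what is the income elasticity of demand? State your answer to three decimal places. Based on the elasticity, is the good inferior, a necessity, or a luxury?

At I = 9711: Q = 524.955.
dQ/dI = 4.84/(2√I) = 0.0245575 at this income.
η = (dQ/dI)·(I/Q) = 0.0245575 × (9711/524.955) = 0.454.
Since 0 < η < 1, the good is a necessity.

0.454 (necessity)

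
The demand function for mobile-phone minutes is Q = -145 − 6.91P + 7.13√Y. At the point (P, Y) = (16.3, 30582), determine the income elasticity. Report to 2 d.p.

At P = 16.3, Y = 30582: Q = 989.241.
Holding P constant, ∂Q/∂Y = 7.13/(2√Y) = 0.0203857.
η_Y = (∂Q/∂Y)·(Y/Q) = 0.0203857 × (30582/989.241) = 0.63.

0.63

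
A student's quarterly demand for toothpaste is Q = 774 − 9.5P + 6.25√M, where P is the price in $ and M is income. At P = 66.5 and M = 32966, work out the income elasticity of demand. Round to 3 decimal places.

0.444

At P = 66.5, M = 32966: Q = 1277.034.
Holding P constant, ∂Q/∂M = 6.25/(2√M) = 0.0172114.
η_M = (∂Q/∂M)·(M/Q) = 0.0172114 × (32966/1277.034) = 0.444.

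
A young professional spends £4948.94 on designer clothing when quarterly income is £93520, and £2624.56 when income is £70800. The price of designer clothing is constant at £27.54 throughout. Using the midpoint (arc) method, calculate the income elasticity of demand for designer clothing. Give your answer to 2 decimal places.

2.22

With a constant price, Q₁ = 4948.94/27.54 = 179.700 and Q₂ = 2624.56/27.54 = 95.300 (equivalently, work directly with expenditure since P cancels).
Midpoint %ΔQ = (2624.56 − 4948.94)/3786.75 = -0.61382; midpoint %ΔI = (70800 − 93520)/82160 = -0.27653.
η = -0.61382 / -0.27653 = 2.22.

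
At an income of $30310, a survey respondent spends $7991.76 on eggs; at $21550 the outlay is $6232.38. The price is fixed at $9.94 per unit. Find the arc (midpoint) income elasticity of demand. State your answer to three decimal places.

0.732

With a constant price, Q₁ = 7991.76/9.94 = 804.000 and Q₂ = 6232.38/9.94 = 627.000 (equivalently, work directly with expenditure since P cancels).
Midpoint %ΔQ = (6232.38 − 7991.76)/7112.07 = -0.24738; midpoint %ΔI = (21550 − 30310)/25930 = -0.33783.
η = -0.24738 / -0.33783 = 0.732.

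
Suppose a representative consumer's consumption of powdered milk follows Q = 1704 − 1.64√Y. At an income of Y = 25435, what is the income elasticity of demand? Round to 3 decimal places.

At Y = 25435: Q = 1442.447.
dQ/dY = -1.64/(2√Y) = -0.0051416 at this income.
η = (dQ/dY)·(Y/Q) = -0.0051416 × (25435/1442.447) = -0.091.

-0.091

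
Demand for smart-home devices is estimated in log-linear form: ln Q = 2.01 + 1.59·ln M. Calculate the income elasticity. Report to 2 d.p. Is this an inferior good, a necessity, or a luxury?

1.59 (luxury)

In a log-linear demand, the coefficient on ln M is the income elasticity.
So η = 1.59.
η > 1 ⇒ luxury.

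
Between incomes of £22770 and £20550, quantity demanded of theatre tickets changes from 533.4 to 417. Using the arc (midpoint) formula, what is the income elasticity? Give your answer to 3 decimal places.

2.390

ΔQ = 417 − 533.4 = -116.4; midpoint Q̄ = (533.4 + 417)/2 = 475.2.
ΔI = 20550 − 22770 = -2220; midpoint Ī = (22770 + 20550)/2 = 21660.
η = (ΔQ/Q̄) ÷ (ΔI/Ī) = (-116.4/475.2) ÷ (-2220/21660) = 2.390.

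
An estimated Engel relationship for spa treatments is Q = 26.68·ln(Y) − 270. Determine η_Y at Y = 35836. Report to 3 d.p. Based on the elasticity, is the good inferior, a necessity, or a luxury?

2.727 (luxury)

At Y = 35836: Q = 9.785.
dQ/dY = 26.68/Y = 0.000744503 at this income.
η = (dQ/dY)·(Y/Q) = 0.000744503 × (35836/9.785) = 2.727.
Since η > 1, the good is a luxury.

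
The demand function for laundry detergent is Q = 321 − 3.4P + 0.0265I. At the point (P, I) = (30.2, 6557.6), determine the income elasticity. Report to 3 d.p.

0.443

At P = 30.2, I = 6557.6: Q = 392.096.
Holding P constant, ∂Q/∂I = 0.0265.
η_I = (∂Q/∂I)·(I/Q) = 0.0265 × (6557.6/392.096) = 0.443.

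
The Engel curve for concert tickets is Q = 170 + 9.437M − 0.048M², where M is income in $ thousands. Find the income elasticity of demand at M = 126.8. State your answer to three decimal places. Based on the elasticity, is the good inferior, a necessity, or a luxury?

-0.583 (inferior good)

At M = 126.8: Q = 594.8561.
dQ/dM = 9.437 − 0.096M = -2.73580.
η = (dQ/dM)·(M/Q) = -2.73580 × (126.8/594.8561) = -0.583.
η < 0 ⇒ inferior good.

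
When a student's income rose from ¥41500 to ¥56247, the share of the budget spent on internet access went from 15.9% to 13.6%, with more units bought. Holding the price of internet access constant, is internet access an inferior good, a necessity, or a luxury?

Quantity rises but the budget share falls as income rises, so 0 < η < 1.

necessity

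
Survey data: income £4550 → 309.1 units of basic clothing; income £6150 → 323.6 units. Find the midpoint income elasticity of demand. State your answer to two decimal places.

0.15

ΔQ = 323.6 − 309.1 = 14.5; midpoint Q̄ = (309.1 + 323.6)/2 = 316.35.
ΔI = 6150 − 4550 = 1600; midpoint Ī = (4550 + 6150)/2 = 5350.
η = (ΔQ/Q̄) ÷ (ΔI/Ī) = (14.5/316.35) ÷ (1600/5350) = 0.15.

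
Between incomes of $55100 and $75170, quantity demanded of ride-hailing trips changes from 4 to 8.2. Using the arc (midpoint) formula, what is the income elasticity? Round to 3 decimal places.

2.235

ΔQ = 8.2 − 4 = 4.2; midpoint Q̄ = (4 + 8.2)/2 = 6.1.
ΔI = 75170 − 55100 = 20070; midpoint Ī = (55100 + 75170)/2 = 65135.
η = (ΔQ/Q̄) ÷ (ΔI/Ī) = (4.2/6.1) ÷ (20070/65135) = 2.235.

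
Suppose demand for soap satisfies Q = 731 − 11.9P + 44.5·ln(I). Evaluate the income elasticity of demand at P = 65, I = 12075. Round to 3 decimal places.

0.118

At P = 65, I = 12075: Q = 375.751.
Holding P constant, ∂Q/∂I = 44.5/I = 0.0036853.
η_I = (∂Q/∂I)·(I/Q) = 0.0036853 × (12075/375.751) = 0.118.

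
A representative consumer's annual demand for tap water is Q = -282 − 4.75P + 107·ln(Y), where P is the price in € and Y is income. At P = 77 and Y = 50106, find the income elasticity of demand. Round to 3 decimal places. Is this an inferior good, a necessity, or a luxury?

0.210 (necessity)

At P = 77, Y = 50106: Q = 510.193.
Holding P constant, ∂Q/∂Y = 107/Y = 0.00213547.
η_Y = (∂Q/∂Y)·(Y/Q) = 0.00213547 × (50106/510.193) = 0.210.
Since 0 < η < 1, this is a necessity.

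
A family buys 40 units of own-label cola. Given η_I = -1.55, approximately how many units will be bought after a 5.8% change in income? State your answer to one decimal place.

%ΔQ ≈ η × %ΔI = -1.55 × 5.8% = -8.99%.
New Q ≈ 40 × (1 − 0.0899) = 36.4.

36.4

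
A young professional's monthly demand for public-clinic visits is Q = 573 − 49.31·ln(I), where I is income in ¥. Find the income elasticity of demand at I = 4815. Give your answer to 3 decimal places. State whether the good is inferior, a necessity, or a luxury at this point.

-0.318 (inferior good)

At I = 4815: Q = 154.876.
dQ/dI = -49.31/I = -0.0102409 at this income.
η = (dQ/dI)·(I/Q) = -0.0102409 × (4815/154.876) = -0.318.
Since η < 0, the good is an inferior good.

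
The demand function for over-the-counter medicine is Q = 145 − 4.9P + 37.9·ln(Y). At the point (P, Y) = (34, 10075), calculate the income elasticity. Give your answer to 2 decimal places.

At P = 34, Y = 10075: Q = 327.755.
Holding P constant, ∂Q/∂Y = 37.9/Y = 0.00376179.
η_Y = (∂Q/∂Y)·(Y/Q) = 0.00376179 × (10075/327.755) = 0.12.

0.12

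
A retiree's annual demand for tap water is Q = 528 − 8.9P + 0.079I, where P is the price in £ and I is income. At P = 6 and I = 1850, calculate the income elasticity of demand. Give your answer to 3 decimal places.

At P = 6, I = 1850: Q = 620.750.
Holding P constant, ∂Q/∂I = 0.079.
η_I = (∂Q/∂I)·(I/Q) = 0.079 × (1850/620.750) = 0.235.

0.235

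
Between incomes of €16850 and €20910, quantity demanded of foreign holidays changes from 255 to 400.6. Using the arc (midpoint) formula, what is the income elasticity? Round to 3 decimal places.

2.066

ΔQ = 400.6 − 255 = 145.6; midpoint Q̄ = (255 + 400.6)/2 = 327.8.
ΔI = 20910 − 16850 = 4060; midpoint Ī = (16850 + 20910)/2 = 18880.
η = (ΔQ/Q̄) ÷ (ΔI/Ī) = (145.6/327.8) ÷ (4060/18880) = 2.066.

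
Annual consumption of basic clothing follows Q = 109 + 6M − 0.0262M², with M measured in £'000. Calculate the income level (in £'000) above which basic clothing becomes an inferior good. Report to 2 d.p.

dQ/dM = 6 − 0.0524M.
The good is inferior where dQ/dM < 0. Setting dQ/dM = 0 gives M = 6 / 0.0524 = 114.50.

114.50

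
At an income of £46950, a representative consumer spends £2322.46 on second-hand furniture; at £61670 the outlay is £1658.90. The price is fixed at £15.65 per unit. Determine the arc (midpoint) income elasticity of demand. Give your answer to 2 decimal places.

-1.23

With a constant price, Q₁ = 2322.46/15.65 = 148.400 and Q₂ = 1658.90/15.65 = 106.000 (equivalently, work directly with expenditure since P cancels).
Midpoint %ΔQ = (1658.90 − 2322.46)/1990.68 = -0.33333; midpoint %ΔI = (61670 − 46950)/54310 = 0.27104.
η = -0.33333 / 0.27104 = -1.23.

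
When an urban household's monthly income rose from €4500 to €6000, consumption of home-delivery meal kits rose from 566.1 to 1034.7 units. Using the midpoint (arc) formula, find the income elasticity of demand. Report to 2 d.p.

ΔQ = 1034.7 − 566.1 = 468.6; midpoint Q̄ = (566.1 + 1034.7)/2 = 800.4.
ΔI = 6000 − 4500 = 1500; midpoint Ī = (4500 + 6000)/2 = 5250.
η = (ΔQ/Q̄) ÷ (ΔI/Ī) = (468.6/800.4) ÷ (1500/5250) = 2.05.

2.05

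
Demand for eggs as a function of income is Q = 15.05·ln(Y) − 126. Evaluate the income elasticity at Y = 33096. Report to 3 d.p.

0.491

At Y = 33096: Q = 30.628.
dQ/dY = 15.05/Y = 0.000454738 at this income.
η = (dQ/dY)·(Y/Q) = 0.000454738 × (33096/30.628) = 0.491.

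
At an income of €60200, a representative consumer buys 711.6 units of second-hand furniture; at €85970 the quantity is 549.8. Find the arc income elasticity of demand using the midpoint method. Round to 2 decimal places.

ΔQ = 549.8 − 711.6 = -161.8; midpoint Q̄ = (711.6 + 549.8)/2 = 630.7.
ΔI = 85970 − 60200 = 25770; midpoint Ī = (60200 + 85970)/2 = 73085.
η = (ΔQ/Q̄) ÷ (ΔI/Ī) = (-161.8/630.7) ÷ (25770/73085) = -0.73.

-0.73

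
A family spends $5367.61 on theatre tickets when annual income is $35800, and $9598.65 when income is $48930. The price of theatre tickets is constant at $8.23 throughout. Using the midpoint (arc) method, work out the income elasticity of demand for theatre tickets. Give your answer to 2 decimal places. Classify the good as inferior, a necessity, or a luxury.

1.82 (luxury)

With a constant price, Q₁ = 5367.61/8.23 = 652.200 and Q₂ = 9598.65/8.23 = 1166.300 (equivalently, work directly with expenditure since P cancels).
Midpoint %ΔQ = (9598.65 − 5367.61)/7483.13 = 0.56541; midpoint %ΔI = (48930 − 35800)/42365 = 0.30993.
η = 0.56541 / 0.30993 = 1.82.
η > 1 ⇒ luxury.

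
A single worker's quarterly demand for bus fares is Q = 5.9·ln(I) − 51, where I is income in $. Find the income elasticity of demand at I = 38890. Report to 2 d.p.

0.52

At I = 38890: Q = 11.354.
dQ/dI = 5.9/I = 0.00015171 at this income.
η = (dQ/dI)·(I/Q) = 0.00015171 × (38890/11.354) = 0.52.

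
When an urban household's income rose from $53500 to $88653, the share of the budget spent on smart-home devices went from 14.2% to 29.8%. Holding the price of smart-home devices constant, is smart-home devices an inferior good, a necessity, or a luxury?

luxury

The budget share rises as income rises, so η > 1.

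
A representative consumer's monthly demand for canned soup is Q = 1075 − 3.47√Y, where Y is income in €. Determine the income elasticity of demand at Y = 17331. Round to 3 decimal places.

-0.369

At Y = 17331: Q = 618.184.
dQ/dY = -3.47/(2√Y) = -0.0131792 at this income.
η = (dQ/dY)·(Y/Q) = -0.0131792 × (17331/618.184) = -0.369.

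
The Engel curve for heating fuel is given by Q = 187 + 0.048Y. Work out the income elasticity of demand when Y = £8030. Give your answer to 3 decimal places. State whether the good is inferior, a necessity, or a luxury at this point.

At Y = 8030: Q = 572.440.
dQ/dY = 0.048.
η = (dQ/dY)·(Y/Q) = 0.048 × (8030/572.440) = 0.673.
Since 0 < η < 1, the good is a necessity.

0.673 (necessity)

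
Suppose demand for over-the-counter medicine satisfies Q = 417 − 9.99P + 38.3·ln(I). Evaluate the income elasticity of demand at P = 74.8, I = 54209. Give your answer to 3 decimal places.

0.439

At P = 74.8, I = 54209: Q = 87.241.
Holding P constant, ∂Q/∂I = 38.3/I = 0.000706525.
η_I = (∂Q/∂I)·(I/Q) = 0.000706525 × (54209/87.241) = 0.439.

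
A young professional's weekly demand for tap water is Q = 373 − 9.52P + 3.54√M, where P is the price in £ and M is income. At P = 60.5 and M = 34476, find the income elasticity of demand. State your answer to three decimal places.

0.723

At P = 60.5, M = 34476: Q = 454.337.
Holding P constant, ∂Q/∂M = 3.54/(2√M) = 0.00953268.
η_M = (∂Q/∂M)·(M/Q) = 0.00953268 × (34476/454.337) = 0.723.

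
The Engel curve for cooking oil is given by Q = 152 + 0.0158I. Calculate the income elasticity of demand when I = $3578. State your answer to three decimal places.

0.271

At I = 3578: Q = 208.532.
dQ/dI = 0.0158.
η = (dQ/dI)·(I/Q) = 0.0158 × (3578/208.532) = 0.271.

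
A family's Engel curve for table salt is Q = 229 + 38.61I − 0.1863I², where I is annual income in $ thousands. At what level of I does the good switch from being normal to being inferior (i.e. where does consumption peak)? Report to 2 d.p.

103.62

dQ/dI = 38.61 − 0.3726I.
The good is inferior where dQ/dI < 0. Setting dQ/dI = 0 gives I = 38.61 / 0.3726 = 103.62.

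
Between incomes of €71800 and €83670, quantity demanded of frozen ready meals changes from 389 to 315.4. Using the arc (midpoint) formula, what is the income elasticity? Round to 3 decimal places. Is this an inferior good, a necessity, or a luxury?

ΔQ = 315.4 − 389 = -73.6; midpoint Q̄ = (389 + 315.4)/2 = 352.2.
ΔI = 83670 − 71800 = 11870; midpoint Ī = (71800 + 83670)/2 = 77735.
η = (ΔQ/Q̄) ÷ (ΔI/Ī) = (-73.6/352.2) ÷ (11870/77735) = -1.369.
η < 0 ⇒ inferior good.

-1.369 (inferior good)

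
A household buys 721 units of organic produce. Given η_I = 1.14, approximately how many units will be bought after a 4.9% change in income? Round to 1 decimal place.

761.3

%ΔQ ≈ η × %ΔI = 1.14 × 4.9% = 5.586%.
New Q ≈ 721 × (1 + 0.05586) = 761.3.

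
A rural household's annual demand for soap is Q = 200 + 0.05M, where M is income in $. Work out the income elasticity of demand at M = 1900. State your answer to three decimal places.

At M = 1900: Q = 295.000.
dQ/dM = 0.05.
η = (dQ/dM)·(M/Q) = 0.05 × (1900/295.000) = 0.322.

0.322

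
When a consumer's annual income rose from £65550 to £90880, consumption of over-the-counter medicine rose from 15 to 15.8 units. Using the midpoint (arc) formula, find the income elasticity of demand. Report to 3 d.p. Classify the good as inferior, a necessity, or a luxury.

0.160 (necessity)

ΔQ = 15.8 − 15 = 0.8; midpoint Q̄ = (15 + 15.8)/2 = 15.4.
ΔI = 90880 − 65550 = 25330; midpoint Ī = (65550 + 90880)/2 = 78215.
η = (ΔQ/Q̄) ÷ (ΔI/Ī) = (0.8/15.4) ÷ (25330/78215) = 0.160.
0 < η < 1 ⇒ necessity.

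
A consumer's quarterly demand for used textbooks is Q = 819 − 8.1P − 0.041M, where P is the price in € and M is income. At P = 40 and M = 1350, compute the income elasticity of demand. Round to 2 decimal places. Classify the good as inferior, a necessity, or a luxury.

At P = 40, M = 1350: Q = 439.650.
Holding P constant, ∂Q/∂M = −0.041.
η_M = (∂Q/∂M)·(M/Q) = -0.041 × (1350/439.650) = -0.13.
Since η < 0, this is an inferior good.

-0.13 (inferior good)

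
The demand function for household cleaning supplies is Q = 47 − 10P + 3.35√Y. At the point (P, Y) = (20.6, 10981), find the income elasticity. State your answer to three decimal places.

0.914

At P = 20.6, Y = 10981: Q = 192.047.
Holding P constant, ∂Q/∂Y = 3.35/(2√Y) = 0.0159843.
η_Y = (∂Q/∂Y)·(Y/Q) = 0.0159843 × (10981/192.047) = 0.914.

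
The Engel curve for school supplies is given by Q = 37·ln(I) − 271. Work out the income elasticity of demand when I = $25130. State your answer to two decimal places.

0.36

At I = 25130: Q = 103.877.
dQ/dI = 37/I = 0.00147234 at this income.
η = (dQ/dI)·(I/Q) = 0.00147234 × (25130/103.877) = 0.36.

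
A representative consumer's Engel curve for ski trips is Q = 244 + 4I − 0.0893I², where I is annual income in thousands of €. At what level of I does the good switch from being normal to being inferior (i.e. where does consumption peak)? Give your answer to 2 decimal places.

dQ/dI = 4 − 0.1786I.
The good is inferior where dQ/dI < 0. Setting dQ/dI = 0 gives I = 4 / 0.1786 = 22.40.

22.40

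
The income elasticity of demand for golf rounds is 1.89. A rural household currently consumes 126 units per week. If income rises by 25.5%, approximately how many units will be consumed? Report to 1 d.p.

186.7

%ΔQ ≈ η × %ΔI = 1.89 × 25.5% = 48.195%.
New Q ≈ 126 × (1 + 0.48195) = 186.7.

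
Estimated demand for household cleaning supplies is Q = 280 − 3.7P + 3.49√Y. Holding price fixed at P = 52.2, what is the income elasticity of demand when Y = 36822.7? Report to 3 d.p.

0.443

At P = 52.2, Y = 36822.7: Q = 756.565.
Holding P constant, ∂Q/∂Y = 3.49/(2√Y) = 0.00909364.
η_Y = (∂Q/∂Y)·(Y/Q) = 0.00909364 × (36822.7/756.565) = 0.443.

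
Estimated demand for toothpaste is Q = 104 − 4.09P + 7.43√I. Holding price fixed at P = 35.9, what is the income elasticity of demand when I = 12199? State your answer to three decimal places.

At P = 35.9, I = 12199: Q = 777.806.
Holding P constant, ∂Q/∂I = 7.43/(2√I) = 0.0336354.
η_I = (∂Q/∂I)·(I/Q) = 0.0336354 × (12199/777.806) = 0.528.

0.528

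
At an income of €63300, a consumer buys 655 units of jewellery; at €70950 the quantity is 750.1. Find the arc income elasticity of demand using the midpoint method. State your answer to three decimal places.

1.188

ΔQ = 750.1 − 655 = 95.1; midpoint Q̄ = (655 + 750.1)/2 = 702.55.
ΔI = 70950 − 63300 = 7650; midpoint Ī = (63300 + 70950)/2 = 67125.
η = (ΔQ/Q̄) ÷ (ΔI/Ī) = (95.1/702.55) ÷ (7650/67125) = 1.188.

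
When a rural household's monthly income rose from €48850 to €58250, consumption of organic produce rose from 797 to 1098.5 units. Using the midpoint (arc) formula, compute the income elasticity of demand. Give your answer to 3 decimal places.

ΔQ = 1098.5 − 797 = 301.5; midpoint Q̄ = (797 + 1098.5)/2 = 947.75.
ΔI = 58250 − 48850 = 9400; midpoint Ī = (48850 + 58250)/2 = 53550.
η = (ΔQ/Q̄) ÷ (ΔI/Ī) = (301.5/947.75) ÷ (9400/53550) = 1.812.

1.812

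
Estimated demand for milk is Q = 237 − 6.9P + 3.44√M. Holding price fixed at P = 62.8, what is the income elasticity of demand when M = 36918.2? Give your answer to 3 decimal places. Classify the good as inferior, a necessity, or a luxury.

At P = 62.8, M = 36918.2: Q = 464.645.
Holding P constant, ∂Q/∂M = 3.44/(2√M) = 0.00895176.
η_M = (∂Q/∂M)·(M/Q) = 0.00895176 × (36918.2/464.645) = 0.711.
Since 0 < η < 1, this is a necessity.

0.711 (necessity)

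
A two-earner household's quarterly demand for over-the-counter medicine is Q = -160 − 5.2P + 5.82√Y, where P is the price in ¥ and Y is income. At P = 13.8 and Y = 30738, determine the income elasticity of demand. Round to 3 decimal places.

0.647

At P = 13.8, Y = 30738: Q = 788.617.
Holding P constant, ∂Q/∂Y = 5.82/(2√Y) = 0.016598.
η_Y = (∂Q/∂Y)·(Y/Q) = 0.016598 × (30738/788.617) = 0.647.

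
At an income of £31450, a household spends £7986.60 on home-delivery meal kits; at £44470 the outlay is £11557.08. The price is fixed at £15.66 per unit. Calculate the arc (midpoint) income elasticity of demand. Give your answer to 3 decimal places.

With a constant price, Q₁ = 7986.60/15.66 = 510.000 and Q₂ = 11557.08/15.66 = 738.000 (equivalently, work directly with expenditure since P cancels).
Midpoint %ΔQ = (11557.08 − 7986.60)/9771.84 = 0.36538; midpoint %ΔI = (44470 − 31450)/37960 = 0.34299.
η = 0.36538 / 0.34299 = 1.065.

1.065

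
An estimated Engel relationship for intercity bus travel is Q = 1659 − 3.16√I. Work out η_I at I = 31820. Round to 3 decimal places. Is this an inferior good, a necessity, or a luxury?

At I = 31820: Q = 1095.314.
dQ/dI = -3.16/(2√I) = -0.00885742 at this income.
η = (dQ/dI)·(I/Q) = -0.00885742 × (31820/1095.314) = -0.257.
Since η < 0, the good is an inferior good.

-0.257 (inferior good)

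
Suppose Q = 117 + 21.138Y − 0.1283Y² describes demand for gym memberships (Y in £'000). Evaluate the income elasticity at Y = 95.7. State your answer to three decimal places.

At Y = 95.7: Q = 964.8723.
dQ/dY = 21.138 − 0.2566Y = -3.41862.
η = (dQ/dY)·(Y/Q) = -3.41862 × (95.7/964.8723) = -0.339.

-0.339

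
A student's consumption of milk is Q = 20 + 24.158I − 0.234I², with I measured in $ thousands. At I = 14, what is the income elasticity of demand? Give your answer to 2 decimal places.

0.79

At I = 14: Q = 312.3480.
dQ/dI = 24.158 − 0.468I = 17.60600.
η = (dQ/dI)·(I/Q) = 17.60600 × (14/312.3480) = 0.79.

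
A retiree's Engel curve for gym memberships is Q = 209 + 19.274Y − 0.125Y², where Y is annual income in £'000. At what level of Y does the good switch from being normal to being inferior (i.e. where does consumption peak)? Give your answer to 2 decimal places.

77.10

dQ/dY = 19.274 − 0.25Y.
The good is inferior where dQ/dY < 0. Setting dQ/dY = 0 gives Y = 19.274 / 0.25 = 77.10.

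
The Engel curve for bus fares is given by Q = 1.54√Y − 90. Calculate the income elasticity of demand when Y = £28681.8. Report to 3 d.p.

At Y = 28681.8: Q = 170.810.
dQ/dY = 1.54/(2√Y) = 0.00454661 at this income.
η = (dQ/dY)·(Y/Q) = 0.00454661 × (28681.8/170.810) = 0.763.

0.763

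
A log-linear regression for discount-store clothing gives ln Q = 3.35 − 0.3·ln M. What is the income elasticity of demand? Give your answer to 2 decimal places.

In a log-linear demand, the coefficient on ln M is the income elasticity.
So η = -0.30.

-0.30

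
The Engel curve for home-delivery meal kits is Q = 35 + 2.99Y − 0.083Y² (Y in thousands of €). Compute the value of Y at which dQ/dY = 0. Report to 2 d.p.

dQ/dY = 2.99 − 0.166Y.
The good is inferior where dQ/dY < 0. Setting dQ/dY = 0 gives Y = 2.99 / 0.166 = 18.01.

18.01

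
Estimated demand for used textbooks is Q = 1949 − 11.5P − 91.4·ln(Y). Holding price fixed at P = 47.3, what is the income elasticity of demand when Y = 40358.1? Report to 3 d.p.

At P = 47.3, Y = 40358.1: Q = 435.703.
Holding P constant, ∂Q/∂Y = -91.4/Y = -0.00226473.
η_Y = (∂Q/∂Y)·(Y/Q) = -0.00226473 × (40358.1/435.703) = -0.210.

-0.210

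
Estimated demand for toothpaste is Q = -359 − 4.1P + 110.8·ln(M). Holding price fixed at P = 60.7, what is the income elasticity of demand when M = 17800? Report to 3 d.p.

At P = 60.7, M = 17800: Q = 476.524.
Holding P constant, ∂Q/∂M = 110.8/M = 0.00622472.
η_M = (∂Q/∂M)·(M/Q) = 0.00622472 × (17800/476.524) = 0.233.

0.233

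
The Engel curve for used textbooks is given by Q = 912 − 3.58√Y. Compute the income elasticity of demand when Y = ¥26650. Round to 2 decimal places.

-0.89

At Y = 26650: Q = 327.571.
dQ/dY = -3.58/(2√Y) = -0.0109649 at this income.
η = (dQ/dY)·(Y/Q) = -0.0109649 × (26650/327.571) = -0.89.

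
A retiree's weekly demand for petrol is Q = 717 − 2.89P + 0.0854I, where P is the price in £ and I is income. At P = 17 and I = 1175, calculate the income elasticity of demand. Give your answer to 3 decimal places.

0.131

At P = 17, I = 1175: Q = 768.215.
Holding P constant, ∂Q/∂I = 0.0854.
η_I = (∂Q/∂I)·(I/Q) = 0.0854 × (1175/768.215) = 0.131.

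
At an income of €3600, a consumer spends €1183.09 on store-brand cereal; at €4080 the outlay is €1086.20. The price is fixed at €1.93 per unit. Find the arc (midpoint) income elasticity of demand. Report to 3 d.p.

With a constant price, Q₁ = 1183.09/1.93 = 613.000 and Q₂ = 1086.20/1.93 = 562.798 (equivalently, work directly with expenditure since P cancels).
Midpoint %ΔQ = (1086.20 − 1183.09)/1134.65 = -0.08539; midpoint %ΔI = (4080 − 3600)/3840 = 0.12500.
η = -0.08539 / 0.12500 = -0.683.

-0.683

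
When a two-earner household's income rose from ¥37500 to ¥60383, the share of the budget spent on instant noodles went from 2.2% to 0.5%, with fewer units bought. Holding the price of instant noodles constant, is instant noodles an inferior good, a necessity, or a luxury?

Quantity demanded falls as income rises, so η < 0.

inferior good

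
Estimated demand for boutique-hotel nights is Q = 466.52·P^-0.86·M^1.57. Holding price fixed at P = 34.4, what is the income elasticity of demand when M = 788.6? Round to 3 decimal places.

1.570

For a multiplicative demand Q = A·P^α·M^β, the income elasticity is β everywhere.
Here β = 1.57, so η = 1.570.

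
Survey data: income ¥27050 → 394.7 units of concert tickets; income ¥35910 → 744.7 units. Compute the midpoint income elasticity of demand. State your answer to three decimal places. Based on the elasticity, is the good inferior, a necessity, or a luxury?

ΔQ = 744.7 − 394.7 = 350; midpoint Q̄ = (394.7 + 744.7)/2 = 569.7.
ΔI = 35910 − 27050 = 8860; midpoint Ī = (27050 + 35910)/2 = 31480.
η = (ΔQ/Q̄) ÷ (ΔI/Ī) = (350/569.7) ÷ (8860/31480) = 2.183.
η > 1 ⇒ luxury.

2.183 (luxury)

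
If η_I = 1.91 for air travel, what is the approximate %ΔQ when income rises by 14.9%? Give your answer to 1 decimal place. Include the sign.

28.5%

%ΔQ ≈ η × %ΔI = 1.91 × 14.9% = 28.5%.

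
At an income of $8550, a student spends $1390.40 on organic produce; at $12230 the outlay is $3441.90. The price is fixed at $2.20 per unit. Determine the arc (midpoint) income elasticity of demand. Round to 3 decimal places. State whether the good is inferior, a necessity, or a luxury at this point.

With a constant price, Q₁ = 1390.40/2.20 = 632.000 and Q₂ = 3441.90/2.20 = 1564.500 (equivalently, work directly with expenditure since P cancels).
Midpoint %ΔQ = (3441.90 − 1390.40)/2416.15 = 0.84908; midpoint %ΔI = (12230 − 8550)/10390 = 0.35419.
η = 0.84908 / 0.35419 = 2.397.
η > 1 ⇒ luxury.

2.397 (luxury)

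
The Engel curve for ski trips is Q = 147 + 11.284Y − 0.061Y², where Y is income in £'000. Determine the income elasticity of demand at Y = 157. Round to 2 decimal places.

-2.98

At Y = 157: Q = 414.9990.
dQ/dY = 11.284 − 0.122Y = -7.87000.
η = (dQ/dY)·(Y/Q) = -7.87000 × (157/414.9990) = -2.98.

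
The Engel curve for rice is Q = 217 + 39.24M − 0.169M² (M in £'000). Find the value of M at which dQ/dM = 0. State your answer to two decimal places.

116.09

dQ/dM = 39.24 − 0.338M.
The good is inferior where dQ/dM < 0. Setting dQ/dM = 0 gives M = 39.24 / 0.338 = 116.09.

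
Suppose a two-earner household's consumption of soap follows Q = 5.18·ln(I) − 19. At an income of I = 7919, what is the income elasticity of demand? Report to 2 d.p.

At I = 7919: Q = 27.501.
dQ/dI = 5.18/I = 0.000654123 at this income.
η = (dQ/dI)·(I/Q) = 0.000654123 × (7919/27.501) = 0.19.

0.19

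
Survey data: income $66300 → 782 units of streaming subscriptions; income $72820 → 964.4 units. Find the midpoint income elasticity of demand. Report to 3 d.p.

ΔQ = 964.4 − 782 = 182.4; midpoint Q̄ = (782 + 964.4)/2 = 873.2.
ΔI = 72820 − 66300 = 6520; midpoint Ī = (66300 + 72820)/2 = 69560.
η = (ΔQ/Q̄) ÷ (ΔI/Ī) = (182.4/873.2) ÷ (6520/69560) = 2.229.

2.229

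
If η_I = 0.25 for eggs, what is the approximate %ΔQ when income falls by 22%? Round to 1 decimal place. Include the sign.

-5.5%

%ΔQ ≈ η × %ΔI = 0.25 × (-22%) = -5.5%.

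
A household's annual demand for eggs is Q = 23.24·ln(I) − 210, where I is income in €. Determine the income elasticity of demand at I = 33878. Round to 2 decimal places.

At I = 33878: Q = 32.405.
dQ/dI = 23.24/I = 0.000685991 at this income.
η = (dQ/dI)·(I/Q) = 0.000685991 × (33878/32.405) = 0.72.

0.72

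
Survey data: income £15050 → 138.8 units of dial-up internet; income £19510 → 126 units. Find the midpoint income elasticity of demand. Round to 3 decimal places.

-0.375

ΔQ = 126 − 138.8 = -12.8; midpoint Q̄ = (138.8 + 126)/2 = 132.4.
ΔI = 19510 − 15050 = 4460; midpoint Ī = (15050 + 19510)/2 = 17280.
η = (ΔQ/Q̄) ÷ (ΔI/Ī) = (-12.8/132.4) ÷ (4460/17280) = -0.375.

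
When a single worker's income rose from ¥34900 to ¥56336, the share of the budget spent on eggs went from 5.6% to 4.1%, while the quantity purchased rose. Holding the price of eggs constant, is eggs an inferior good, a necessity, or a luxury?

necessity

Quantity rises but the budget share falls as income rises, so 0 < η < 1.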